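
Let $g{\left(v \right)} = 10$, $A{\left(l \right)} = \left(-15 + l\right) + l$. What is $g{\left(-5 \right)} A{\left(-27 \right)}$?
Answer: $-690$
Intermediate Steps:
$A{\left(l \right)} = -15 + 2 l$
$g{\left(-5 \right)} A{\left(-27 \right)} = 10 \left(-15 + 2 \left(-27\right)\right) = 10 \left(-15 - 54\right) = 10 \left(-69\right) = -690$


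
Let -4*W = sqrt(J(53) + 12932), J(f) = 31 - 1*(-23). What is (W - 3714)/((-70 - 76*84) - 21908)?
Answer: 619/4727 + sqrt(12986)/113448 ≈ 0.13195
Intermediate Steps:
J(f) = 54 (J(f) = 31 + 23 = 54)
W = -sqrt(12986)/4 (W = -sqrt(54 + 12932)/4 = -sqrt(12986)/4 ≈ -28.489)
(W - 3714)/((-70 - 76*84) - 21908) = (-sqrt(12986)/4 - 3714)/((-70 - 76*84) - 21908) = (-3714 - sqrt(12986)/4)/((-70 - 6384) - 21908) = (-3714 - sqrt(12986)/4)/(-6454 - 21908) = (-3714 - sqrt(12986)/4)/(-28362) = (-3714 - sqrt(12986)/4)*(-1/28362) = 619/4727 + sqrt(12986)/113448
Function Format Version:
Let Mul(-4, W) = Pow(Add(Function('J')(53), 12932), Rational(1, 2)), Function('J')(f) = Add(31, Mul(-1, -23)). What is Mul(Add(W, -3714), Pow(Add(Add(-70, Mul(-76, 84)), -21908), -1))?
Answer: Add(Rational(619, 4727), Mul(Rational(1, 113448), Pow(12986, Rational(1, 2)))) ≈ 0.13195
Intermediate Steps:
Function('J')(f) = 54 (Function('J')(f) = Add(31, 23) = 54)
W = Mul(Rational(-1, 4), Pow(12986, Rational(1, 2))) (W = Mul(Rational(-1, 4), Pow(Add(54, 12932), Rational(1, 2))) = Mul(Rational(-1, 4), Pow(12986, Rational(1, 2))) ≈ -28.489)
Mul(Add(W, -3714), Pow(Add(Add(-70, Mul(-76, 84)), -21908), -1)) = Mul(Add(Mul(Rational(-1, 4), Pow(12986, Rational(1, 2))), -3714), Pow(Add(Add(-70, Mul(-76, 84)), -21908), -1)) = Mul(Add(-3714, Mul(Rational(-1, 4), Pow(12986, Rational(1, 2)))), Pow(Add(Add(-70, -6384), -21908), -1)) = Mul(Add(-3714, Mul(Rational(-1, 4), Pow(12986, Rational(1, 2)))), Pow(Add(-6454, -21908), -1)) = Mul(Add(-3714, Mul(Rational(-1, 4), Pow(12986, Rational(1, 2)))), Pow(-28362, -1)) = Mul(Add(-3714, Mul(Rational(-1, 4), Pow(12986, Rational(1, 2)))), Rational(-1, 28362)) = Add(Rational(619, 4727), Mul(Rational(1, 113448), Pow(12986, Rational(1, 2))))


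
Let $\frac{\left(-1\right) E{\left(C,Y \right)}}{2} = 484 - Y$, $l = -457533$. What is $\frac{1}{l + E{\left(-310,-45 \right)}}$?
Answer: $- \frac{1}{458591} \approx -2.1806 \cdot 10^{-6}$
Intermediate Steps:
$E{\left(C,Y \right)} = -968 + 2 Y$ ($E{\left(C,Y \right)} = - 2 \left(484 - Y\right) = -968 + 2 Y$)
$\frac{1}{l + E{\left(-310,-45 \right)}} = \frac{1}{-457533 + \left(-968 + 2 \left(-45\right)\right)} = \frac{1}{-457533 - 1058} = \frac{1}{-458591} = - \frac{1}{458591}$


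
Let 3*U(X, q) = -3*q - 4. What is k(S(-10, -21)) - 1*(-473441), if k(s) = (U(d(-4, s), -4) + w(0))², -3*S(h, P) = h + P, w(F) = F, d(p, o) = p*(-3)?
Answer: 4261033/9 ≈ 4.7345e+5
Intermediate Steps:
d(p, o) = -3*p
U(X, q) = -4/3 - q (U(X, q) = (-3*q - 4)/3 = (-4 - 3*q)/3 = -4/3 - q)
S(h, P) = -P/3 - h/3 (S(h, P) = -(h + P)/3 = -(P + h)/3 = -P/3 - h/3)
k(s) = 64/9 (k(s) = ((-4/3 - 1*(-4)) + 0)² = ((-4/3 + 4) + 0)² = (8/3 + 0)² = (8/3)² = 64/9)
k(S(-10, -21)) - 1*(-473441) = 64/9 - 1*(-473441) = 64/9 + 473441 = 4261033/9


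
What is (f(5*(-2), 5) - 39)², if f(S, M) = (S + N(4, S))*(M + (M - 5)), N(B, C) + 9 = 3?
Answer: 14161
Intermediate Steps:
N(B, C) = -6 (N(B, C) = -9 + 3 = -6)
f(S, M) = (-6 + S)*(-5 + 2*M) (f(S, M) = (S - 6)*(M + (M - 5)) = (-6 + S)*(M + (-5 + M)) = (-6 + S)*(-5 + 2*M))
(f(5*(-2), 5) - 39)² = ((30 - 12*5 - 25*(-2) + 2*5*(5*(-2))) - 39)² = ((30 - 60 - 5*(-10) + 2*5*(-10)) - 39)² = ((30 - 60 + 50 - 100) - 39)² = (-80 - 39)² = (-119)² = 14161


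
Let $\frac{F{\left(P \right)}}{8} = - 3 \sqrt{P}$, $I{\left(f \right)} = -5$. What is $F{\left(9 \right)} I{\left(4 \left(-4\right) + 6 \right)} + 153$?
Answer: $513$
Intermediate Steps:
$F{\left(P \right)} = - 24 \sqrt{P}$ ($F{\left(P \right)} = 8 \left(- 3 \sqrt{P}\right) = - 24 \sqrt{P}$)
$F{\left(9 \right)} I{\left(4 \left(-4\right) + 6 \right)} + 153 = - 24 \sqrt{9} \left(-5\right) + 153 = \left(-24\right) 3 \left(-5\right) + 153 = \left(-72\right) \left(-5\right) + 153 = 360 + 153 = 513$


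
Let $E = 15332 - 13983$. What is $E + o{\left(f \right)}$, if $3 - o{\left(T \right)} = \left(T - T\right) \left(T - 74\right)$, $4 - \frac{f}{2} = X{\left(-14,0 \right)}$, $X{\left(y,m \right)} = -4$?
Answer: $1352$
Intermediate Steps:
$E = 1349$
$f = 16$ ($f = 8 - -8 = 8 + 8 = 16$)
$o{\left(T \right)} = 3$ ($o{\left(T \right)} = 3 - \left(T - T\right) \left(T - 74\right) = 3 - 0 \left(-74 + T\right) = 3 - 0 = 3 + 0 = 3$)
$E + o{\left(f \right)} = 1349 + 3 = 1352$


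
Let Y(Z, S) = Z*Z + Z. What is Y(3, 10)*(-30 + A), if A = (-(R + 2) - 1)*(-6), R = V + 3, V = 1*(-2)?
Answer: -72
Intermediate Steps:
V = -2
R = 1 (R = -2 + 3 = 1)
Y(Z, S) = Z + Z² (Y(Z, S) = Z² + Z = Z + Z²)
A = 24 (A = (-(1 + 2) - 1)*(-6) = (-1*3 - 1)*(-6) = (-3 - 1)*(-6) = -4*(-6) = 24)
Y(3, 10)*(-30 + A) = (3*(1 + 3))*(-30 + 24) = (3*4)*(-6) = 12*(-6) = -72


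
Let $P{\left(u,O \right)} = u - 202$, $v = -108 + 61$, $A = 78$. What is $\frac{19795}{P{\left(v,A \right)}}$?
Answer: $- \frac{19795}{249} \approx -79.498$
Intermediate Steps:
$v = -47$
$P{\left(u,O \right)} = -202 + u$
$\frac{19795}{P{\left(v,A \right)}} = \frac{19795}{-202 - 47} = \frac{19795}{-249} = 19795 \left(- \frac{1}{249}\right) = - \frac{19795}{249}$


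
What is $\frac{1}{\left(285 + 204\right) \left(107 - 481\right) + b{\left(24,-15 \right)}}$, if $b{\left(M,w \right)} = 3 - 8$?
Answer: $- \frac{1}{182891} \approx -5.4677 \cdot 10^{-6}$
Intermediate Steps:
$b{\left(M,w \right)} = -5$ ($b{\left(M,w \right)} = 3 - 8 = -5$)
$\frac{1}{\left(285 + 204\right) \left(107 - 481\right) + b{\left(24,-15 \right)}} = \frac{1}{\left(285 + 204\right) \left(107 - 481\right) - 5} = \frac{1}{489 \left(-374\right) - 5} = \frac{1}{-182886 - 5} = \frac{1}{-182891} = - \frac{1}{182891}$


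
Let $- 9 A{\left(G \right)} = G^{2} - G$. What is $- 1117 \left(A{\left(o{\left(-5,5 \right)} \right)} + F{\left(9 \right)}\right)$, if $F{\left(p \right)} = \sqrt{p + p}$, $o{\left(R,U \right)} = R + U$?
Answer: $- 3351 \sqrt{2} \approx -4739.0$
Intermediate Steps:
$A{\left(G \right)} = - \frac{G^{2}}{9} + \frac{G}{9}$ ($A{\left(G \right)} = - \frac{G^{2} - G}{9} = - \frac{G^{2}}{9} + \frac{G}{9}$)
$F{\left(p \right)} = \sqrt{2} \sqrt{p}$ ($F{\left(p \right)} = \sqrt{2 p} = \sqrt{2} \sqrt{p}$)
$- 1117 \left(A{\left(o{\left(-5,5 \right)} \right)} + F{\left(9 \right)}\right) = - 1117 \left(\frac{\left(-5 + 5\right) \left(1 - \left(-5 + 5\right)\right)}{9} + \sqrt{2} \sqrt{9}\right) = - 1117 \left(\frac{1}{9} \cdot 0 \left(1 - 0\right) + \sqrt{2} \cdot 3\right) = - 1117 \left(\frac{1}{9} \cdot 0 \left(1 + 0\right) + 3 \sqrt{2}\right) = - 1117 \left(\frac{1}{9} \cdot 0 \cdot 1 + 3 \sqrt{2}\right) = - 1117 \left(0 + 3 \sqrt{2}\right) = - 1117 \cdot 3 \sqrt{2} = - 3351 \sqrt{2}$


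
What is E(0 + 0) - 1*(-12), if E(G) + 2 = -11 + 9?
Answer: 8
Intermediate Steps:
E(G) = -4 (E(G) = -2 + (-11 + 9) = -2 - 2 = -4)
E(0 + 0) - 1*(-12) = -4 - 1*(-12) = -4 + 12 = 8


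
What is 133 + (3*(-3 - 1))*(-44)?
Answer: 661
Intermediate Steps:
133 + (3*(-3 - 1))*(-44) = 133 + (3*(-4))*(-44) = 133 - 12*(-44) = 133 + 528 = 661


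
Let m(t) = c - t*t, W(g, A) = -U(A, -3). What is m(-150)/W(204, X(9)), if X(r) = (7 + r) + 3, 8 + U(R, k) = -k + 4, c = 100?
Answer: -22400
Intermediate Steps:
U(R, k) = -4 - k (U(R, k) = -8 + (-k + 4) = -8 + (4 - k) = -4 - k)
X(r) = 10 + r
W(g, A) = 1 (W(g, A) = -(-4 - 1*(-3)) = -(-4 + 3) = -1*(-1) = 1)
m(t) = 100 - t² (m(t) = 100 - t*t = 100 - t²)
m(-150)/W(204, X(9)) = (100 - 1*(-150)²)/1 = (100 - 1*22500)*1 = (100 - 22500)*1 = -22400*1 = -22400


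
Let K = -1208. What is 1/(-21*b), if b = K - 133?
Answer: 1/28161 ≈ 3.5510e-5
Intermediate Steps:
b = -1341 (b = -1208 - 133 = -1341)
1/(-21*b) = 1/(-21*(-1341)) = 1/28161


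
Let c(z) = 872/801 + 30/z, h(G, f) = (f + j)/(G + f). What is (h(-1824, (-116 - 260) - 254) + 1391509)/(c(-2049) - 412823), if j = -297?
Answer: -622719780174693/184743547633774 ≈ -3.3707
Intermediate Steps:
h(G, f) = (-297 + f)/(G + f) (h(G, f) = (f - 297)/(G + f) = (-297 + f)/(G + f))
c(z) = 872/801 + 30/z (c(z) = 872*(1/801) + 30/z = 872/801 + 30/z)
(h(-1824, (-116 - 260) - 254) + 1391509)/(c(-2049) - 412823) = ((-297 + ((-116 - 260) - 254))/(-1824 + ((-116 - 260) - 254)) + 1391509)/((872/801 + 30/(-2049)) - 412823) = ((-297 + (-376 - 254))/(-1824 + (-376 - 254)) + 1391509)/((872/801 + 30*(-1/2049)) - 412823) = ((-297 - 630)/(-1824 - 630) + 1391509)/((872/801 - 10/683) - 412823) = (-927/(-2454) + 1391509)/(587566/547083 - 412823) = (-1/2454*(-927) + 1391509)/(-225847857743/547083) = (309/818 + 1391509)*(-547083/225847857743) = (1138254671/818)*(-547083/225847857743) = -622719780174693/184743547633774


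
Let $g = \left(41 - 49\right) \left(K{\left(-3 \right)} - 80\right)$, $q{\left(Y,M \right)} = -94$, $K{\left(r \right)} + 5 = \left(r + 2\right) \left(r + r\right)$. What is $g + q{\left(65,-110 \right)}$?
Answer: $538$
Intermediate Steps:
$K{\left(r \right)} = -5 + 2 r \left(2 + r\right)$ ($K{\left(r \right)} = -5 + \left(r + 2\right) \left(r + r\right) = -5 + \left(2 + r\right) 2 r = -5 + 2 r \left(2 + r\right)$)
$g = 632$ ($g = \left(41 - 49\right) \left(\left(-5 + 2 \left(-3\right)^{2} + 4 \left(-3\right)\right) - 80\right) = \left(41 - 49\right) \left(\left(-5 + 2 \cdot 9 - 12\right) - 80\right) = - 8 \left(\left(-5 + 18 - 12\right) - 80\right) = - 8 \left(1 - 80\right) = \left(-8\right) \left(-79\right) = 632$)
$g + q{\left(65,-110 \right)} = 632 - 94 = 538$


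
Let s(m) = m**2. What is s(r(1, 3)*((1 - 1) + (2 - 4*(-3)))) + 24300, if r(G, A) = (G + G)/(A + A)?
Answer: 218896/9 ≈ 24322.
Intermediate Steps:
r(G, A) = G/A (r(G, A) = (2*G)/((2*A)) = (2*G)*(1/(2*A)) = G/A)
s(r(1, 3)*((1 - 1) + (2 - 4*(-3)))) + 24300 = ((1/3)*((1 - 1) + (2 - 4*(-3))))**2 + 24300 = ((1*(1/3))*(0 + (2 + 12)))**2 + 24300 = ((0 + 14)/3)**2 + 24300 = ((1/3)*14)**2 + 24300 = (14/3)**2 + 24300 = 196/9 + 24300 = 218896/9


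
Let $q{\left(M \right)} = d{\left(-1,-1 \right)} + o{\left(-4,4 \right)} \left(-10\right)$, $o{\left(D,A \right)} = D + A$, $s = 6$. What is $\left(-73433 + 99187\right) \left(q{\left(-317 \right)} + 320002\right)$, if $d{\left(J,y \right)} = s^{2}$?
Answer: $8242258652$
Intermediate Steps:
$o{\left(D,A \right)} = A + D$
$d{\left(J,y \right)} = 36$ ($d{\left(J,y \right)} = 6^{2} = 36$)
$q{\left(M \right)} = 36$ ($q{\left(M \right)} = 36 + \left(4 - 4\right) \left(-10\right) = 36 + 0 \left(-10\right) = 36 + 0 = 36$)
$\left(-73433 + 99187\right) \left(q{\left(-317 \right)} + 320002\right) = \left(-73433 + 99187\right) \left(36 + 320002\right) = 25754 \cdot 320038 = 8242258652$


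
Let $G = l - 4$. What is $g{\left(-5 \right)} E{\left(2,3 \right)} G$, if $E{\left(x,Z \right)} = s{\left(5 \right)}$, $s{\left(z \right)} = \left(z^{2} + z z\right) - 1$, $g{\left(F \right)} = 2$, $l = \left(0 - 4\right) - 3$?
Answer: $-1078$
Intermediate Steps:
$l = -7$ ($l = -4 - 3 = -7$)
$G = -11$ ($G = -7 - 4 = -11$)
$s{\left(z \right)} = -1 + 2 z^{2}$ ($s{\left(z \right)} = \left(z^{2} + z^{2}\right) - 1 = 2 z^{2} - 1 = -1 + 2 z^{2}$)
$E{\left(x,Z \right)} = 49$ ($E{\left(x,Z \right)} = -1 + 2 \cdot 5^{2} = -1 + 2 \cdot 25 = -1 + 50 = 49$)
$g{\left(-5 \right)} E{\left(2,3 \right)} G = 2 \cdot 49 \left(-11\right) = 98 \left(-11\right) = -1078$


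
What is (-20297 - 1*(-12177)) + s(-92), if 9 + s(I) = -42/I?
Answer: -373913/46 ≈ -8128.5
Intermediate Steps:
s(I) = -9 - 42/I
(-20297 - 1*(-12177)) + s(-92) = (-20297 - 1*(-12177)) + (-9 - 42/(-92)) = (-20297 + 12177) + (-9 - 42*(-1/92)) = -8120 + (-9 + 21/46) = -8120 - 393/46 = -373913/46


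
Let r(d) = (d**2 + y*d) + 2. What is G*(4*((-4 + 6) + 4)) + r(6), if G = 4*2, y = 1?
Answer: 236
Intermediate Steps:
G = 8
r(d) = 2 + d + d**2 (r(d) = (d**2 + 1*d) + 2 = (d**2 + d) + 2 = (d + d**2) + 2 = 2 + d + d**2)
G*(4*((-4 + 6) + 4)) + r(6) = 8*(4*((-4 + 6) + 4)) + (2 + 6 + 6**2) = 8*(4*(2 + 4)) + (2 + 6 + 36) = 8*(4*6) + 44 = 8*24 + 44 = 192 + 44 = 236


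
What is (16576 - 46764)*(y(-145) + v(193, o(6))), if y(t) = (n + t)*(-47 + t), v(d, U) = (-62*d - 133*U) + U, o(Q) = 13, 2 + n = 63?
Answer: -73839848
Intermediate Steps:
n = 61 (n = -2 + 63 = 61)
v(d, U) = -132*U - 62*d (v(d, U) = (-133*U - 62*d) + U = -132*U - 62*d)
y(t) = (-47 + t)*(61 + t) (y(t) = (61 + t)*(-47 + t) = (-47 + t)*(61 + t))
(16576 - 46764)*(y(-145) + v(193, o(6))) = (16576 - 46764)*((-2867 + (-145)² + 14*(-145)) + (-132*13 - 62*193)) = -30188*((-2867 + 21025 - 2030) + (-1716 - 11966)) = -30188*(16128 - 13682) = -30188*2446 = -73839848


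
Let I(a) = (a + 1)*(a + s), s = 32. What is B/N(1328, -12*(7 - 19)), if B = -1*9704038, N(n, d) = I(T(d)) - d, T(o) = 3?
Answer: 4852019/2 ≈ 2.4260e+6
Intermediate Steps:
I(a) = (1 + a)*(32 + a) (I(a) = (a + 1)*(a + 32) = (1 + a)*(32 + a))
N(n, d) = 140 - d (N(n, d) = (32 + 3**2 + 33*3) - d = (32 + 9 + 99) - d = 140 - d)
B = -9704038
B/N(1328, -12*(7 - 19)) = -9704038/(140 - (-12)*(7 - 19)) = -9704038/(140 - (-12)*(-12)) = -9704038/(140 - 1*144) = -9704038/(140 - 144) = -9704038/(-4) = -9704038*(-1/4) = 4852019/2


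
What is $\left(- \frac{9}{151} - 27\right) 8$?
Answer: $- \frac{32688}{151} \approx -216.48$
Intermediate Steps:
$\left(- \frac{9}{151} - 27\right) 8 = \left(- \frac{4086}{151}\right) 8 = - \frac{32688}{151}$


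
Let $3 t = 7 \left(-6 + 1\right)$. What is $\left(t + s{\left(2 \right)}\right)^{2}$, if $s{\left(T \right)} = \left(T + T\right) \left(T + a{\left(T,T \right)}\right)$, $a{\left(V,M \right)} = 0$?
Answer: $\frac{121}{9} \approx 13.444$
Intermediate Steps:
$t = - \frac{35}{3}$ ($t = \frac{7 \left(-6 + 1\right)}{3} = \frac{7 \left(-5\right)}{3} = \frac{1}{3} \left(-35\right) = - \frac{35}{3} \approx -11.667$)
$s{\left(T \right)} = 2 T^{2}$ ($s{\left(T \right)} = \left(T + T\right) \left(T + 0\right) = 2 T T = 2 T^{2}$)
$\left(t + s{\left(2 \right)}\right)^{2} = \left(- \frac{35}{3} + 2 \cdot 2^{2}\right)^{2} = \left(- \frac{35}{3} + 2 \cdot 4\right)^{2} = \left(- \frac{35}{3} + 8\right)^{2} = \left(- \frac{11}{3}\right)^{2} = \frac{121}{9}$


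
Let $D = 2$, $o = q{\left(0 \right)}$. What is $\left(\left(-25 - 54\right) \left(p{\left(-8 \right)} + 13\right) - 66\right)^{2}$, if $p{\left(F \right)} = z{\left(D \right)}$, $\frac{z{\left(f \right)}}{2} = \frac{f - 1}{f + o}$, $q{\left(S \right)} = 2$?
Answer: $\frac{5130225}{4} \approx 1.2826 \cdot 10^{6}$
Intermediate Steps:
$o = 2$
$z{\left(f \right)} = \frac{2 \left(-1 + f\right)}{2 + f}$ ($z{\left(f \right)} = 2 \frac{f - 1}{f + 2} = 2 \frac{-1 + f}{2 + f} = \frac{2 \left(-1 + f\right)}{2 + f}$)
$p{\left(F \right)} = \frac{1}{2}$ ($p{\left(F \right)} = \frac{2 \left(-1 + 2\right)}{2 + 2} = 2 \cdot \frac{1}{4} \cdot 1 = \frac{1}{2}$)
$\left(\left(-25 - 54\right) \left(p{\left(-8 \right)} + 13\right) - 66\right)^{2} = \left(\left(-25 - 54\right) \left(\frac{1}{2} + 13\right) - 66\right)^{2} = \left(\left(-79\right) \frac{27}{2} - 66\right)^{2} = \left(- \frac{2133}{2} - 66\right)^{2} = \left(- \frac{2265}{2}\right)^{2} = \frac{5130225}{4}$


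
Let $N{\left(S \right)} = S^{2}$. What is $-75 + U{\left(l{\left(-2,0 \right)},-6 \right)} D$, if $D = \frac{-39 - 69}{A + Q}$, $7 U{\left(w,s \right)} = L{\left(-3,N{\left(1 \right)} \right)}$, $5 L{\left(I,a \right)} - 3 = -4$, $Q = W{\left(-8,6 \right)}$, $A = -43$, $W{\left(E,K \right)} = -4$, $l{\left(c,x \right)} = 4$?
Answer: $- \frac{123483}{1645} \approx -75.066$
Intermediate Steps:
$Q = -4$
$L{\left(I,a \right)} = - \frac{1}{5}$ ($L{\left(I,a \right)} = \frac{3}{5} + \frac{1}{5} \left(-4\right) = \frac{3}{5} - \frac{4}{5} = - \frac{1}{5}$)
$U{\left(w,s \right)} = - \frac{1}{35}$ ($U{\left(w,s \right)} = \frac{1}{7} \left(- \frac{1}{5}\right) = - \frac{1}{35}$)
$D = \frac{108}{47}$ ($D = \frac{-39 - 69}{-43 - 4} = - \frac{108}{-47} = \left(-108\right) \left(- \frac{1}{47}\right) = \frac{108}{47} \approx 2.2979$)
$-75 + U{\left(l{\left(-2,0 \right)},-6 \right)} D = -75 - \frac{108}{1645} = - \frac{123483}{1645}$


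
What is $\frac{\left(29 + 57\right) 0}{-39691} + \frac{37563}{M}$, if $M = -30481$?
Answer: $- \frac{37563}{30481} \approx -1.2323$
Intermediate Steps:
$\frac{\left(29 + 57\right) 0}{-39691} + \frac{37563}{M} = \frac{\left(29 + 57\right) 0}{-39691} + \frac{37563}{-30481} = 86 \cdot 0 \left(- \frac{1}{39691}\right) + 37563 \left(- \frac{1}{30481}\right) = 0 \left(- \frac{1}{39691}\right) - \frac{37563}{30481} = 0 - \frac{37563}{30481} = - \frac{37563}{30481}$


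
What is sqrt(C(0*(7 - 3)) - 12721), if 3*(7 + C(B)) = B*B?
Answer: 2*I*sqrt(3182) ≈ 112.82*I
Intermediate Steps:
C(B) = -7 + B**2/3 (C(B) = -7 + (B*B)/3 = -7 + B**2/3)
sqrt(C(0*(7 - 3)) - 12721) = sqrt((-7 + (0*(7 - 3))**2/3) - 12721) = sqrt((-7 + (0*4)**2/3) - 12721) = sqrt((-7 + (1/3)*0**2) - 12721) = sqrt((-7 + (1/3)*0) - 12721) = sqrt((-7 + 0) - 12721) = sqrt(-7 - 12721) = sqrt(-12728) = 2*I*sqrt(3182)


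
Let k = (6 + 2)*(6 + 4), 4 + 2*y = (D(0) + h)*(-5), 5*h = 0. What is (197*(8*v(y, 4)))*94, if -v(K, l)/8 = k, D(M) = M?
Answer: -94812160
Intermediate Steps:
h = 0 (h = (1/5)*0 = 0)
y = -2 (y = -2 + ((0 + 0)*(-5))/2 = -2 + (0*(-5))/2 = -2 + (1/2)*0 = -2 + 0 = -2)
k = 80 (k = 8*10 = 80)
v(K, l) = -640 (v(K, l) = -8*80 = -640)
(197*(8*v(y, 4)))*94 = (197*(8*(-640)))*94 = (197*(-5120))*94 = -1008640*94 = -94812160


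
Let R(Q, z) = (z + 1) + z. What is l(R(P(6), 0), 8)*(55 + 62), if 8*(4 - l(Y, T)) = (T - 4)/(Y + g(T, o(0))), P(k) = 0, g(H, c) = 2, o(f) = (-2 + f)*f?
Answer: 897/2 ≈ 448.50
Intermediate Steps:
o(f) = f*(-2 + f)
R(Q, z) = 1 + 2*z (R(Q, z) = (1 + z) + z = 1 + 2*z)
l(Y, T) = 4 - (-4 + T)/(8*(2 + Y)) (l(Y, T) = 4 - (T - 4)/(8*(Y + 2)) = 4 - (-4 + T)/(8*(2 + Y)))
l(R(P(6), 0), 8)*(55 + 62) = ((68 - 1*8 + 32*(1 + 2*0))/(8*(2 + (1 + 2*0))))*(55 + 62) = ((68 - 8 + 32*(1 + 0))/(8*(2 + (1 + 0))))*117 = ((68 - 8 + 32*1)/(8*(2 + 1)))*117 = ((⅛)*(68 - 8 + 32)/3)*117 = ((⅛)*(⅓)*92)*117 = (23/6)*117 = 897/2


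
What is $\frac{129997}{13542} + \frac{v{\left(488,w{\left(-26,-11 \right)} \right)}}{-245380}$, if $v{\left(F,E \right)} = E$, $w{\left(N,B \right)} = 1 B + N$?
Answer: $\frac{15949582457}{1661467980} \approx 9.5997$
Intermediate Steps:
$w{\left(N,B \right)} = B + N$
$\frac{129997}{13542} + \frac{v{\left(488,w{\left(-26,-11 \right)} \right)}}{-245380} = \frac{129997}{13542} + \frac{-11 - 26}{-245380} = 129997 \cdot \frac{1}{13542} - - \frac{37}{245380} = \frac{129997}{13542} + \frac{37}{245380} = \frac{15949582457}{1661467980}$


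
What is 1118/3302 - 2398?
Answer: -304503/127 ≈ -2397.7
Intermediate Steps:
1118/3302 - 2398 = 1118*(1/3302) - 2398 = 43/127 - 2398 = -304503/127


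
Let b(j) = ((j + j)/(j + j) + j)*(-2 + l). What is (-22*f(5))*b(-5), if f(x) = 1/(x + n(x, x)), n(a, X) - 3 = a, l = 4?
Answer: 176/13 ≈ 13.538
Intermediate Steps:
n(a, X) = 3 + a
f(x) = 1/(3 + 2*x) (f(x) = 1/(x + (3 + x)) = 1/(3 + 2*x))
b(j) = 2 + 2*j (b(j) = ((j + j)/(j + j) + j)*(-2 + 4) = ((2*j)/((2*j)) + j)*2 = ((2*j)*(1/(2*j)) + j)*2 = (1 + j)*2 = 2 + 2*j)
(-22*f(5))*b(-5) = (-22/(3 + 2*5))*(2 + 2*(-5)) = (-22/(3 + 10))*(2 - 10) = -22/13*(-8) = 176/13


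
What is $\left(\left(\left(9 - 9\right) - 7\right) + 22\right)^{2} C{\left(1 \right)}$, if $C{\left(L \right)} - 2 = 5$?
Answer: $1575$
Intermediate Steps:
$C{\left(L \right)} = 7$ ($C{\left(L \right)} = 2 + 5 = 7$)
$\left(\left(\left(9 - 9\right) - 7\right) + 22\right)^{2} C{\left(1 \right)} = \left(\left(\left(9 - 9\right) - 7\right) + 22\right)^{2} \cdot 7 = \left(\left(0 - 7\right) + 22\right)^{2} \cdot 7 = \left(-7 + 22\right)^{2} \cdot 7 = 15^{2} \cdot 7 = 225 \cdot 7 = 1575$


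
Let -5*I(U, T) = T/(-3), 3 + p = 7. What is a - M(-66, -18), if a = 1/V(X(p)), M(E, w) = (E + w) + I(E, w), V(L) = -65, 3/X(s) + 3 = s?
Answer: 5537/65 ≈ 85.185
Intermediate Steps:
p = 4 (p = -3 + 7 = 4)
X(s) = 3/(-3 + s)
I(U, T) = T/15 (I(U, T) = -T/(5*(-3)) = -T*(-1)/(5*3) = -(-1)*T/15 = T/15)
M(E, w) = E + 16*w/15 (M(E, w) = (E + w) + w/15 = E + 16*w/15)
a = -1/65 (a = 1/(-65) = -1/65 ≈ -0.015385)
a - M(-66, -18) = -1/65 - (-66 + (16/15)*(-18)) = -1/65 - (-66 - 96/5) = -1/65 - 1*(-426/5) = -1/65 + 426/5 = 5537/65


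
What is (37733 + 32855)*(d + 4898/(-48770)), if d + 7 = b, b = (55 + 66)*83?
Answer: 17274677311668/24385 ≈ 7.0841e+8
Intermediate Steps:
b = 10043 (b = 121*83 = 10043)
d = 10036 (d = -7 + 10043 = 10036)
(37733 + 32855)*(d + 4898/(-48770)) = (37733 + 32855)*(10036 + 4898/(-48770)) = 70588*(10036 + 4898*(-1/48770)) = 70588*(10036 - 2449/24385) = 70588*(244725411/24385) = 17274677311668/24385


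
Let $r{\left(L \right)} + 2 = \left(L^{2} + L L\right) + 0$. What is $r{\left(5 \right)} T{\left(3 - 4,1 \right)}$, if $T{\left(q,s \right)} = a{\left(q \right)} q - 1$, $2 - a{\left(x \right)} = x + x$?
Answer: $-240$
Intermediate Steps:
$a{\left(x \right)} = 2 - 2 x$ ($a{\left(x \right)} = 2 - \left(x + x\right) = 2 - 2 x$)
$r{\left(L \right)} = -2 + 2 L^{2}$ ($r{\left(L \right)} = -2 + \left(\left(L^{2} + L L\right) + 0\right) = -2 + \left(\left(L^{2} + L^{2}\right) + 0\right) = -2 + \left(2 L^{2} + 0\right) = -2 + 2 L^{2}$)
$T{\left(q,s \right)} = -1 + q \left(2 - 2 q\right)$ ($T{\left(q,s \right)} = \left(2 - 2 q\right) q - 1 = q \left(2 - 2 q\right) - 1 = -1 + q \left(2 - 2 q\right)$)
$r{\left(5 \right)} T{\left(3 - 4,1 \right)} = \left(-2 + 2 \cdot 5^{2}\right) \left(-1 - 2 \left(3 - 4\right) \left(-1 + \left(3 - 4\right)\right)\right) = \left(-2 + 2 \cdot 25\right) \left(-1 - - 2 \left(-1 - 1\right)\right) = \left(-2 + 50\right) \left(-1 - \left(-2\right) \left(-2\right)\right) = 48 \left(-1 - 4\right) = 48 \left(-5\right) = -240$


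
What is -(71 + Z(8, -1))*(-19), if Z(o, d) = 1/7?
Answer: 9462/7 ≈ 1351.7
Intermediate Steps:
Z(o, d) = ⅐
-(71 + Z(8, -1))*(-19) = -(71 + ⅐)*(-19) = -498*(-19)/7 = -1*(-9462/7) = 9462/7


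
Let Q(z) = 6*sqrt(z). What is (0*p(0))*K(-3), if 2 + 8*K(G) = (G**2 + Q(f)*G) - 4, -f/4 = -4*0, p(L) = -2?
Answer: 0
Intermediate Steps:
f = 0 (f = -(-16)*0 = -4*0 = 0)
K(G) = -3/4 + G**2/8 (K(G) = -1/4 + ((G**2 + (6*sqrt(0))*G) - 4)/8 = -1/4 + ((G**2 + (6*0)*G) - 4)/8 = -1/4 + ((G**2 + 0*G) - 4)/8 = -1/4 + ((G**2 + 0) - 4)/8 = -1/4 + (G**2 - 4)/8 = -1/4 + (-4 + G**2)/8 = -1/4 + (-1/2 + G**2/8) = -3/4 + G**2/8)
(0*p(0))*K(-3) = (0*(-2))*(-3/4 + (1/8)*(-3)**2) = 0*(-3/4 + (1/8)*9) = 0*(-3/4 + 9/8) = 0*(3/8) = 0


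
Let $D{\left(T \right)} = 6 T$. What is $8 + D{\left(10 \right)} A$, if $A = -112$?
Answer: $-6712$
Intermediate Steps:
$8 + D{\left(10 \right)} A = 8 + 6 \cdot 10 \left(-112\right) = 8 + 60 \left(-112\right) = 8 - 6720 = -6712$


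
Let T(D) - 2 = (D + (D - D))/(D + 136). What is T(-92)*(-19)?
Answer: 19/11 ≈ 1.7273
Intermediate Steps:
T(D) = 2 + D/(136 + D) (T(D) = 2 + (D + (D - D))/(D + 136) = 2 + (D + 0)/(136 + D) = 2 + D/(136 + D))
T(-92)*(-19) = ((272 + 3*(-92))/(136 - 92))*(-19) = ((272 - 276)/44)*(-19) = ((1/44)*(-4))*(-19) = -1/11*(-19) = 19/11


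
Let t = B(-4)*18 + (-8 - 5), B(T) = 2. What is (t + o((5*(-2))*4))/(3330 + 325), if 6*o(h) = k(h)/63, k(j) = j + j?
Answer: 4307/690795 ≈ 0.0062348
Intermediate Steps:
k(j) = 2*j
o(h) = h/189 (o(h) = ((2*h)/63)/6 = ((2*h)*(1/63))/6 = (2*h/63)/6 = h/189)
t = 23 (t = 2*18 + (-8 - 5) = 36 - 13 = 23)
(t + o((5*(-2))*4))/(3330 + 325) = (23 + ((5*(-2))*4)/189)/(3330 + 325) = (23 + (-10*4)/189)/3655 = (23 + (1/189)*(-40))*(1/3655) = (23 - 40/189)*(1/3655) = (4307/189)*(1/3655) = 4307/690795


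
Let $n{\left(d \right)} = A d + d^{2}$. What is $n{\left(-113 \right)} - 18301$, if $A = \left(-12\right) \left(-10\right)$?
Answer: $-19092$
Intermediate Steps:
$A = 120$
$n{\left(d \right)} = d^{2} + 120 d$ ($n{\left(d \right)} = 120 d + d^{2} = d^{2} + 120 d$)
$n{\left(-113 \right)} - 18301 = - 113 \left(120 - 113\right) - 18301 = \left(-113\right) 7 - 18301 = -791 - 18301 = -19092$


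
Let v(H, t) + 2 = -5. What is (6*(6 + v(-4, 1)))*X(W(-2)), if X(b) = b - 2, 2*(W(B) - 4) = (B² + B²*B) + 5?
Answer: -15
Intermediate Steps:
v(H, t) = -7 (v(H, t) = -2 - 5 = -7)
W(B) = 13/2 + B²/2 + B³/2 (W(B) = 4 + ((B² + B²*B) + 5)/2 = 4 + ((B² + B³) + 5)/2 = 4 + (5 + B² + B³)/2 = 4 + (5/2 + B²/2 + B³/2) = 13/2 + B²/2 + B³/2)
X(b) = -2 + b
(6*(6 + v(-4, 1)))*X(W(-2)) = (6*(6 - 7))*(-2 + (13/2 + (½)*(-2)² + (½)*(-2)³)) = (6*(-1))*(-2 + (13/2 + (½)*4 + (½)*(-8))) = -6*(-2 + (13/2 + 2 - 4)) = -6*(-2 + 9/2) = -6*5/2 = -15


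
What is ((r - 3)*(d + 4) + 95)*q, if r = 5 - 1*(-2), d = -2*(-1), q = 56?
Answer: 6664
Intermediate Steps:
d = 2
r = 7 (r = 5 + 2 = 7)
((r - 3)*(d + 4) + 95)*q = ((7 - 3)*(2 + 4) + 95)*56 = (4*6 + 95)*56 = (24 + 95)*56 = 119*56 = 6664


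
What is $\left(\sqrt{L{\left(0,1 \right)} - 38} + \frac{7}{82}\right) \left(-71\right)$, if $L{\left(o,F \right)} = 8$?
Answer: $- \frac{497}{82} - 71 i \sqrt{30} \approx -6.061 - 388.88 i$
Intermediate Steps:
$\left(\sqrt{L{\left(0,1 \right)} - 38} + \frac{7}{82}\right) \left(-71\right) = \left(\sqrt{8 - 38} + \frac{7}{82}\right) \left(-71\right) = \left(\sqrt{-30} + 7 \cdot \frac{1}{82}\right) \left(-71\right) = \left(i \sqrt{30} + \frac{7}{82}\right) \left(-71\right) = \left(\frac{7}{82} + i \sqrt{30}\right) \left(-71\right) = - \frac{497}{82} - 71 i \sqrt{30}$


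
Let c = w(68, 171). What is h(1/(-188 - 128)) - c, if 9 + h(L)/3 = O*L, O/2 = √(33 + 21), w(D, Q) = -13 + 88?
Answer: -102 - 9*√6/158 ≈ -102.14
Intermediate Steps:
w(D, Q) = 75
c = 75
O = 6*√6 (O = 2*√(33 + 21) = 2*√54 = 2*(3*√6) = 6*√6 ≈ 14.697)
h(L) = -27 + 18*L*√6 (h(L) = -27 + 3*((6*√6)*L) = -27 + 3*(6*L*√6) = -27 + 18*L*√6)
h(1/(-188 - 128)) - c = (-27 + 18*√6/(-188 - 128)) - 1*75 = (-27 + 18*√6/(-316)) - 75 = (-27 + 18*(-1/316)*√6) - 75 = (-27 - 9*√6/158) - 75 = -102 - 9*√6/158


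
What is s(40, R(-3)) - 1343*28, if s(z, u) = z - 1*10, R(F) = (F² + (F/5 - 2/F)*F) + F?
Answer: -37574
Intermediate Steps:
R(F) = F + F² + F*(-2/F + F/5) (R(F) = (F² + (F*(⅕) - 2/F)*F) + F = (F² + (F/5 - 2/F)*F) + F = (F² + (-2/F + F/5)*F) + F = (F² + F*(-2/F + F/5)) + F = F + F² + F*(-2/F + F/5))
s(z, u) = -10 + z (s(z, u) = z - 10 = -10 + z)
s(40, R(-3)) - 1343*28 = (-10 + 40) - 1343*28 = 30 - 37604 = -37574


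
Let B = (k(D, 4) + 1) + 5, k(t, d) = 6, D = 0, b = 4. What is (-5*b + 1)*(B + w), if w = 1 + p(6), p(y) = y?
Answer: -361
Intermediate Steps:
w = 7 (w = 1 + 6 = 7)
B = 12 (B = (6 + 1) + 5 = 7 + 5 = 12)
(-5*b + 1)*(B + w) = (-5*4 + 1)*(12 + 7) = (-20 + 1)*19 = -19*19 = -361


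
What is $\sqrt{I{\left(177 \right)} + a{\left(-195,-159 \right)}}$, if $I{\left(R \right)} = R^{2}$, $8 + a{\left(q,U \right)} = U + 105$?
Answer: $\sqrt{31267} \approx 176.82$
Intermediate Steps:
$a{\left(q,U \right)} = 97 + U$ ($a{\left(q,U \right)} = -8 + \left(U + 105\right) = -8 + \left(105 + U\right) = 97 + U$)
$\sqrt{I{\left(177 \right)} + a{\left(-195,-159 \right)}} = \sqrt{177^{2} + \left(97 - 159\right)} = \sqrt{31329 - 62} = \sqrt{31267}$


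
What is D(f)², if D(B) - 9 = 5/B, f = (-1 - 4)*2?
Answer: 289/4 ≈ 72.250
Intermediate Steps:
f = -10 (f = -5*2 = -10)
D(B) = 9 + 5/B
D(f)² = (9 + 5/(-10))² = (9 + 5*(-⅒))² = (9 - ½)² = (17/2)² = 289/4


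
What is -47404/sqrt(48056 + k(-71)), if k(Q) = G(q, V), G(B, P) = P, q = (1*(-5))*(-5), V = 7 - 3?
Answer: -23702*sqrt(1335)/4005 ≈ -216.23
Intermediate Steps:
V = 4
q = 25 (q = -5*(-5) = 25)
k(Q) = 4
-47404/sqrt(48056 + k(-71)) = -47404/sqrt(48056 + 4) = -47404*sqrt(1335)/8010 = -23702*sqrt(1335)/4005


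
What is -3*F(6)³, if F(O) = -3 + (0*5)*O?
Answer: 81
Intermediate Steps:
F(O) = -3 (F(O) = -3 + 0*O = -3 + 0 = -3)
-3*F(6)³ = -3*(-3)³ = -3*(-27) = 81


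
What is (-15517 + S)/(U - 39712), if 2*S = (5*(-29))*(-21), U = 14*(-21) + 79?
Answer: 27989/79854 ≈ 0.35050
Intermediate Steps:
U = -215 (U = -294 + 79 = -215)
S = 3045/2 (S = ((5*(-29))*(-21))/2 = (-145*(-21))/2 = (1/2)*3045 = 3045/2 ≈ 1522.5)
(-15517 + S)/(U - 39712) = (-15517 + 3045/2)/(-215 - 39712) = -27989/2/(-39927) = -27989/2*(-1/39927) = 27989/79854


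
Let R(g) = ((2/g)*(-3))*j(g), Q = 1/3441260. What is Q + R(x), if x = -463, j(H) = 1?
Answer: 20648023/1593303380 ≈ 0.012959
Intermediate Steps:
Q = 1/3441260 ≈ 2.9059e-7
R(g) = -6/g (R(g) = ((2/g)*(-3))*1 = -6/g*1 = -6/g)
Q + R(x) = 1/3441260 - 6/(-463) = 1/3441260 - 6*(-1/463) = 1/3441260 + 6/463 = 20648023/1593303380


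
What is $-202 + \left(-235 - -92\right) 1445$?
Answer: $-206837$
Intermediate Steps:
$-202 + \left(-235 - -92\right) 1445 = -202 + \left(-235 + 92\right) 1445 = -202 - 206635 = -206837$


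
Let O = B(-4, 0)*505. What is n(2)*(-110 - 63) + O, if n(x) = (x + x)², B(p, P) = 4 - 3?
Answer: -2263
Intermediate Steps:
B(p, P) = 1
O = 505 (O = 1*505 = 505)
n(x) = 4*x² (n(x) = (2*x)² = 4*x²)
n(2)*(-110 - 63) + O = (4*2²)*(-110 - 63) + 505 = (4*4)*(-173) + 505 = 16*(-173) + 505 = -2768 + 505 = -2263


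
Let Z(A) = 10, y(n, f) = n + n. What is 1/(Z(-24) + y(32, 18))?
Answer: 1/74 ≈ 0.013514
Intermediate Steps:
y(n, f) = 2*n
1/(Z(-24) + y(32, 18)) = 1/(10 + 2*32) = 1/(10 + 64) = 1/74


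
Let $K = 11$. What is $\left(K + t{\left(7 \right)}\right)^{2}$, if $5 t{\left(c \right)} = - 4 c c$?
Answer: $\frac{19881}{25} \approx 795.24$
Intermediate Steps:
$t{\left(c \right)} = - \frac{4 c^{2}}{5}$ ($t{\left(c \right)} = \frac{\left(-4\right) c c}{5} = \frac{\left(-4\right) c^{2}}{5} = - \frac{4 c^{2}}{5}$)
$\left(K + t{\left(7 \right)}\right)^{2} = \left(11 - \frac{4 \cdot 7^{2}}{5}\right)^{2} = \left(11 - \frac{196}{5}\right)^{2} = \left(- \frac{141}{5}\right)^{2} = \frac{19881}{25}$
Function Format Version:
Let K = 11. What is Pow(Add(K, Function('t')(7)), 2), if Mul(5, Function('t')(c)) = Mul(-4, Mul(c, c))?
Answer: Rational(19881, 25) ≈ 795.24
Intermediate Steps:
Function('t')(c) = Mul(Rational(-4, 5), Pow(c, 2)) (Function('t')(c) = Mul(Rational(1, 5), Mul(-4, Mul(c, c))) = Mul(Rational(1, 5), Mul(-4, Pow(c, 2))) = Mul(Rational(-4, 5), Pow(c, 2)))
Pow(Add(K, Function('t')(7)), 2) = Pow(Add(11, Mul(Rational(-4, 5), Pow(7, 2))), 2) = Pow(Add(11, Mul(Rational(-4, 5), 49)), 2) = Pow(Add(11, Rational(-196, 5)), 2) = Pow(Rational(-141, 5), 2) = Rational(19881, 25)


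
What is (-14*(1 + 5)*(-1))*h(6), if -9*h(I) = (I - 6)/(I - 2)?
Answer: 0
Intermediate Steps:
h(I) = -(-6 + I)/(9*(-2 + I)) (h(I) = -(I - 6)/(9*(I - 2)) = -(-6 + I)/(9*(-2 + I)))
(-14*(1 + 5)*(-1))*h(6) = (-14*(1 + 5)*(-1))*((6 - 1*6)/(9*(-2 + 6))) = (-84*(-1))*((⅑)*(6 - 6)/4) = (-14*(-6))*((⅑)*(¼)*0) = 84*0 = 0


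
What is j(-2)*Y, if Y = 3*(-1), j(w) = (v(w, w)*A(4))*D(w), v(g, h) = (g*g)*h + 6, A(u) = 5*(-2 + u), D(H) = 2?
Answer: 120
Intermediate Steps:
A(u) = -10 + 5*u
v(g, h) = 6 + h*g² (v(g, h) = g²*h + 6 = h*g² + 6 = 6 + h*g²)
j(w) = 120 + 20*w³ (j(w) = ((6 + w*w²)*(-10 + 5*4))*2 = ((6 + w³)*(-10 + 20))*2 = ((6 + w³)*10)*2 = (60 + 10*w³)*2 = 120 + 20*w³)
Y = -3
j(-2)*Y = (120 + 20*(-2)³)*(-3) = (120 + 20*(-8))*(-3) = (120 - 160)*(-3) = -40*(-3) = 120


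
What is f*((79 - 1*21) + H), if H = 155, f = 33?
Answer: 7029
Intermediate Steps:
f*((79 - 1*21) + H) = 33*((79 - 1*21) + 155) = 33*((79 - 21) + 155) = 33*(58 + 155) = 33*213 = 7029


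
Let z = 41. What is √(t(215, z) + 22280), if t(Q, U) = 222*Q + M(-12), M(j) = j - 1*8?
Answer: √69990 ≈ 264.56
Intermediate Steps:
M(j) = -8 + j (M(j) = j - 8 = -8 + j)
t(Q, U) = -20 + 222*Q (t(Q, U) = 222*Q + (-8 - 12) = 222*Q - 20 = -20 + 222*Q)
√(t(215, z) + 22280) = √((-20 + 222*215) + 22280) = √((-20 + 47730) + 22280) = √(47710 + 22280) = √69990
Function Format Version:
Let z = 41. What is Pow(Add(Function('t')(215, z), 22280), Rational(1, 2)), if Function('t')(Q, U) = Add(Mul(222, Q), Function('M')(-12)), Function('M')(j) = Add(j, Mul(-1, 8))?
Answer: Pow(69990, Rational(1, 2)) ≈ 264.56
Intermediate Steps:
Function('M')(j) = Add(-8, j) (Function('M')(j) = Add(j, -8) = Add(-8, j))
Function('t')(Q, U) = Add(-20, Mul(222, Q)) (Function('t')(Q, U) = Add(Mul(222, Q), Add(-8, -12)) = Add(Mul(222, Q), -20) = Add(-20, Mul(222, Q)))
Pow(Add(Function('t')(215, z), 22280), Rational(1, 2)) = Pow(Add(Add(-20, Mul(222, 215)), 22280), Rational(1, 2)) = Pow(Add(Add(-20, 47730), 22280), Rational(1, 2)) = Pow(Add(47710, 22280), Rational(1, 2)) = Pow(69990, Rational(1, 2))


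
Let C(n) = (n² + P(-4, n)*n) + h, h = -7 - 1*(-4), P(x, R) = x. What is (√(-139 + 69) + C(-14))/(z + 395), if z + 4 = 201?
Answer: 249/592 + I*√70/592 ≈ 0.42061 + 0.014133*I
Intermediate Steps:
h = -3 (h = -7 + 4 = -3)
C(n) = -3 + n² - 4*n (C(n) = (n² - 4*n) - 3 = -3 + n² - 4*n)
z = 197 (z = -4 + 201 = 197)
(√(-139 + 69) + C(-14))/(z + 395) = (√(-139 + 69) + (-3 + (-14)² - 4*(-14)))/(197 + 395) = (√(-70) + (-3 + 196 + 56))/592 = (I*√70 + 249)*(1/592) = (249 + I*√70)*(1/592) = 249/592 + I*√70/592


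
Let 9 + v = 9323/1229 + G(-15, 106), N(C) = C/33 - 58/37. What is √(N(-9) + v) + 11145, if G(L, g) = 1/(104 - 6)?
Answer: 11145 + I*√159097290285538/7002842 ≈ 11145.0 + 1.8012*I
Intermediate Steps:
G(L, g) = 1/98
N(C) = -58/37 + C/33 (N(C) = C*(1/33) - 58*1/37 = C/33 - 58/37 = -58/37 + C/33)
v = -169095/120442 (v = -9 + (9323/1229 + 1/98) = -9 + 914883/120442 = -169095/120442 ≈ -1.4040)
√(N(-9) + v) + 11145 = √((-58/37 + (1/33)*(-9)) - 169095/120442) + 11145 = √((-58/37 - 3/11) - 169095/120442) + 11145 = √(-749/407 - 169095/120442) + 11145 = √(-159032723/49019894) + 11145 = I*√159097290285538/7002842 + 11145 = 11145 + I*√159097290285538/7002842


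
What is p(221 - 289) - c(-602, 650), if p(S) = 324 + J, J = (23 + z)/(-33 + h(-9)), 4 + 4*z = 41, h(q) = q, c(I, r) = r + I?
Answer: 15413/56 ≈ 275.23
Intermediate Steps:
c(I, r) = I + r
z = 37/4 (z = -1 + (¼)*41 = -1 + 41/4 = 37/4 ≈ 9.2500)
J = -43/56 (J = (23 + 37/4)/(-33 - 9) = (129/4)/(-42) = (129/4)*(-1/42) = -43/56 ≈ -0.76786)
p(S) = 18101/56 (p(S) = 324 - 43/56 = 18101/56)
p(221 - 289) - c(-602, 650) = 18101/56 - (-602 + 650) = 18101/56 - 1*48 = 18101/56 - 48 = 15413/56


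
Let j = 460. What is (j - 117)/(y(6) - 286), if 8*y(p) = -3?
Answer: -2744/2291 ≈ -1.1977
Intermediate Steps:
y(p) = -3/8 (y(p) = (⅛)*(-3) = -3/8)
(j - 117)/(y(6) - 286) = (460 - 117)/(-3/8 - 286) = 343/(-2291/8) = 343*(-8/2291) = -2744/2291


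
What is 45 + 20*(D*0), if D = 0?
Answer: 45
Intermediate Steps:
45 + 20*(D*0) = 45 + 20*(0*0) = 45 + 20*0 = 45 + 0 = 45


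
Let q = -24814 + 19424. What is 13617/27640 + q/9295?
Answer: -407447/4671160 ≈ -0.087226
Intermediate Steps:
q = -5390
13617/27640 + q/9295 = 13617/27640 - 5390/9295 = 13617*(1/27640) - 5390*1/9295 = 13617/27640 - 98/169 = -407447/4671160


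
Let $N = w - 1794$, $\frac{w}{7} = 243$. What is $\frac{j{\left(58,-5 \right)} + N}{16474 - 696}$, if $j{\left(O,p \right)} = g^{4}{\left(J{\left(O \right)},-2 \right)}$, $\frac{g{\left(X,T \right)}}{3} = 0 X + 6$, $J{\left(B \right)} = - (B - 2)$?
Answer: $\frac{104883}{15778} \approx 6.6474$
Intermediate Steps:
$J{\left(B \right)} = 2 - B$ ($J{\left(B \right)} = - (-2 + B) = 2 - B$)
$w = 1701$ ($w = 7 \cdot 243 = 1701$)
$g{\left(X,T \right)} = 18$ ($g{\left(X,T \right)} = 3 \left(0 X + 6\right) = 3 \left(0 + 6\right) = 3 \cdot 6 = 18$)
$N = -93$ ($N = 1701 - 1794 = -93$)
$j{\left(O,p \right)} = 104976$ ($j{\left(O,p \right)} = 18^{4} = 104976$)
$\frac{j{\left(58,-5 \right)} + N}{16474 - 696} = \frac{104976 - 93}{16474 - 696} = \frac{104883}{15778}$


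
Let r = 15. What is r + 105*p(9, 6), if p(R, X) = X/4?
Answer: 345/2 ≈ 172.50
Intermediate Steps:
p(R, X) = X/4 (p(R, X) = X*(1/4) = X/4)
r + 105*p(9, 6) = 15 + 105*((1/4)*6) = 15 + 105*(3/2) = 15 + 315/2 = 345/2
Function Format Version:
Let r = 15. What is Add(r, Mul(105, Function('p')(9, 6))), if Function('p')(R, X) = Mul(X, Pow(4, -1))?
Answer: Rational(345, 2) ≈ 172.50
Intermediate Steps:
Function('p')(R, X) = Mul(Rational(1, 4), X) (Function('p')(R, X) = Mul(X, Rational(1, 4)) = Mul(Rational(1, 4), X))
Add(r, Mul(105, Function('p')(9, 6))) = Add(15, Mul(105, Mul(Rational(1, 4), 6))) = Add(15, Mul(105, Rational(3, 2))) = Add(15, Rational(315, 2)) = Rational(345, 2)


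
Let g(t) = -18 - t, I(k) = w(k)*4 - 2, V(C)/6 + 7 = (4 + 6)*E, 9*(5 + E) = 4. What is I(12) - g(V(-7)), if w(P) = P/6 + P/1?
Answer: -730/3 ≈ -243.33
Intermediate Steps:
E = -41/9 (E = -5 + (1/9)*4 = -5 + 4/9 = -41/9 ≈ -4.5556)
V(C) = -946/3 (V(C) = -42 + 6*((4 + 6)*(-41/9)) = -42 + 6*(10*(-41/9)) = -42 + 6*(-410/9) = -42 - 820/3 = -946/3)
w(P) = 7*P/6 (w(P) = P*(1/6) + P*1 = P/6 + P = 7*P/6)
I(k) = -2 + 14*k/3 (I(k) = (7*k/6)*4 - 2 = 14*k/3 - 2 = -2 + 14*k/3)
I(12) - g(V(-7)) = (-2 + (14/3)*12) - (-18 - 1*(-946/3)) = (-2 + 56) - (-18 + 946/3) = 54 - 1*892/3 = 54 - 892/3 = -730/3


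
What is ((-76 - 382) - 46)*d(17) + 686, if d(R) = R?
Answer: -7882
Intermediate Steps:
((-76 - 382) - 46)*d(17) + 686 = ((-76 - 382) - 46)*17 + 686 = (-458 - 46)*17 + 686 = -504*17 + 686 = -8568 + 686 = -7882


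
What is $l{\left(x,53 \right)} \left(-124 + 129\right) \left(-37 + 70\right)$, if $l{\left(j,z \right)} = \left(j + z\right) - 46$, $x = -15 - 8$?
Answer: $-2640$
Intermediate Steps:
$x = -23$ ($x = -15 - 8 = -23$)
$l{\left(j,z \right)} = -46 + j + z$
$l{\left(x,53 \right)} \left(-124 + 129\right) \left(-37 + 70\right) = \left(-46 - 23 + 53\right) \left(-124 + 129\right) \left(-37 + 70\right) = - 16 \cdot 5 \cdot 33 = \left(-16\right) 165 = -2640$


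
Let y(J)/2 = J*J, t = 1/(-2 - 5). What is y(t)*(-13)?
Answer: -26/49 ≈ -0.53061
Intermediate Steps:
t = -⅐ (t = 1/(-7) = -⅐ ≈ -0.14286)
y(J) = 2*J² (y(J) = 2*(J*J) = 2*J²)
y(t)*(-13) = (2*(-⅐)²)*(-13) = (2*(1/49))*(-13) = (2/49)*(-13) = -26/49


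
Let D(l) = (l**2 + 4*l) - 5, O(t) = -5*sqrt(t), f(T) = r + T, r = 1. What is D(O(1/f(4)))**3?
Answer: -320*sqrt(5) ≈ -715.54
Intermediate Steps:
f(T) = 1 + T
D(l) = -5 + l**2 + 4*l
D(O(1/f(4)))**3 = (-5 + (-5/sqrt(1 + 4))**2 + 4*(-5/sqrt(1 + 4)))**3 = (-5 + (-5*sqrt(5)/5)**2 + 4*(-5*sqrt(5)/5))**3 = (-5 + (-sqrt(5))**2 + 4*(-sqrt(5)))**3 = (-5 + 5 - 4*sqrt(5))**3 = (-4*sqrt(5))**3 = -320*sqrt(5)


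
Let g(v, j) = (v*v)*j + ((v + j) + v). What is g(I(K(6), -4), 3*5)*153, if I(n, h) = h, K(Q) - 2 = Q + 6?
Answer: 37791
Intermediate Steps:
K(Q) = 8 + Q (K(Q) = 2 + (Q + 6) = 2 + (6 + Q) = 8 + Q)
g(v, j) = j + 2*v + j*v² (g(v, j) = v²*j + ((j + v) + v) = j*v² + (j + 2*v) = j + 2*v + j*v²)
g(I(K(6), -4), 3*5)*153 = (3*5 + 2*(-4) + (3*5)*(-4)²)*153 = (15 - 8 + 15*16)*153 = (15 - 8 + 240)*153 = 247*153 = 37791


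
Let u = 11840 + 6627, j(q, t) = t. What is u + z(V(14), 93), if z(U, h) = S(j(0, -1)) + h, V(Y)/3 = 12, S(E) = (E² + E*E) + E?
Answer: 18561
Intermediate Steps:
S(E) = E + 2*E² (S(E) = (E² + E²) + E = 2*E² + E = E + 2*E²)
V(Y) = 36 (V(Y) = 3*12 = 36)
u = 18467
z(U, h) = 1 + h (z(U, h) = -(1 + 2*(-1)) + h = -(1 - 2) + h = -1*(-1) + h = 1 + h)
u + z(V(14), 93) = 18467 + (1 + 93) = 18467 + 94 = 18561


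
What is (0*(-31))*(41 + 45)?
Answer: 0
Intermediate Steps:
(0*(-31))*(41 + 45) = 0*86 = 0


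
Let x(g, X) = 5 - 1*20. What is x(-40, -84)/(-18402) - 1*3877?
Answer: -23781513/6134 ≈ -3877.0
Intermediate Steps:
x(g, X) = -15 (x(g, X) = 5 - 20 = -15)
x(-40, -84)/(-18402) - 1*3877 = -15/(-18402) - 1*3877 = -15*(-1/18402) - 3877 = 5/6134 - 3877 = -23781513/6134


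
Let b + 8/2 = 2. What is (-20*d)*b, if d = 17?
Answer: 680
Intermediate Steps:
b = -2 (b = -4 + 2 = -2)
(-20*d)*b = -20*17*(-2) = -340*(-2) = 680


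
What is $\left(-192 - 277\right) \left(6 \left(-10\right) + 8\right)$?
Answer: $24388$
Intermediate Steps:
$\left(-192 - 277\right) \left(6 \left(-10\right) + 8\right) = - 469 \left(-60 + 8\right) = \left(-469\right) \left(-52\right) = 24388$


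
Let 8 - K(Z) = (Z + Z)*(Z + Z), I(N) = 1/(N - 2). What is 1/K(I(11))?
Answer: 81/644 ≈ 0.12578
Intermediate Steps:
I(N) = 1/(-2 + N)
K(Z) = 8 - 4*Z² (K(Z) = 8 - (Z + Z)*(Z + Z) = 8 - 2*Z*2*Z = 8 - 4*Z²)
1/K(I(11)) = 1/(8 - 4/(-2 + 11)²) = 1/(8 - 4*(1/9)²) = 1/(8 - 4*(⅑)²) = 1/(8 - 4*1/81) = 1/(8 - 4/81) = 1/(644/81) = 81/644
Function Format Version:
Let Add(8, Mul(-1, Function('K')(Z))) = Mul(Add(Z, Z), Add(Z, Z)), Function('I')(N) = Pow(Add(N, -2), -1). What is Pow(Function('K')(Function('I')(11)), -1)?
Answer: Rational(81, 644) ≈ 0.12578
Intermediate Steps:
Function('I')(N) = Pow(Add(-2, N), -1)
Function('K')(Z) = Add(8, Mul(-4, Pow(Z, 2))) (Function('K')(Z) = Add(8, Mul(-1, Mul(Add(Z, Z), Add(Z, Z)))) = Add(8, Mul(-1, Mul(Mul(2, Z), Mul(2, Z)))) = Add(8, Mul(-1, Mul(4, Pow(Z, 2)))) = Add(8, Mul(-4, Pow(Z, 2))))
Pow(Function('K')(Function('I')(11)), -1) = Pow(Add(8, Mul(-4, Pow(Pow(Add(-2, 11), -1), 2))), -1) = Pow(Add(8, Mul(-4, Pow(Pow(9, -1), 2))), -1) = Pow(Add(8, Mul(-4, Pow(Rational(1, 9), 2))), -1) = Pow(Add(8, Mul(-4, Rational(1, 81))), -1) = Pow(Add(8, Rational(-4, 81)), -1) = Pow(Rational(644, 81), -1) = Rational(81, 644)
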